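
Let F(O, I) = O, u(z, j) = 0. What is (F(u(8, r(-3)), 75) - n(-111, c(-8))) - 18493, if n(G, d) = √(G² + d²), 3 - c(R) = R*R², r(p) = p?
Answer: -18493 - √277546 ≈ -19020.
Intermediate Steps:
c(R) = 3 - R³ (c(R) = 3 - R*R² = 3 - R³)
(F(u(8, r(-3)), 75) - n(-111, c(-8))) - 18493 = (0 - √((-111)² + (3 - 1*(-8)³)²)) - 18493 = (0 - √(12321 + (3 - 1*(-512))²)) - 18493 = (0 - √(12321 + (3 + 512)²)) - 18493 = (0 - √(12321 + 515²)) - 18493 = (0 - √(12321 + 265225)) - 18493 = (0 - √277546) - 18493 = -√277546 - 18493 = -18493 - √277546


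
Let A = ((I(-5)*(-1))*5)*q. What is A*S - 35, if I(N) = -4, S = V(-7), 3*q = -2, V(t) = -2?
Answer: -25/3 ≈ -8.3333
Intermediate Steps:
q = -2/3 (q = (1/3)*(-2) = -2/3 ≈ -0.66667)
S = -2
A = -40/3 (A = (-4*(-1)*5)*(-2/3) = (4*5)*(-2/3) = 20*(-2/3) = -40/3 ≈ -13.333)
A*S - 35 = -40/3*(-2) - 35 = 80/3 - 35 = -25/3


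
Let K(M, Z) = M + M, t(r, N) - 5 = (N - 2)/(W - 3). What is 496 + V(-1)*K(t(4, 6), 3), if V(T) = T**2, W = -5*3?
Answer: 4550/9 ≈ 505.56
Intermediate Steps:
W = -15
t(r, N) = 46/9 - N/18 (t(r, N) = 5 + (N - 2)/(-15 - 3) = 5 + (-2 + N)/(-18) = 5 + (-2 + N)*(-1/18) = 5 + (1/9 - N/18) = 46/9 - N/18)
K(M, Z) = 2*M
496 + V(-1)*K(t(4, 6), 3) = 496 + (-1)**2*(2*(46/9 - 1/18*6)) = 496 + 1*(2*(46/9 - 1/3)) = 496 + 1*(2*(43/9)) = 496 + 1*(86/9) = 496 + 86/9 = 4550/9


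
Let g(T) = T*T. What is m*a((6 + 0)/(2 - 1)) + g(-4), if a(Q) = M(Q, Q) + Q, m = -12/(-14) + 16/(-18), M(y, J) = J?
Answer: 328/21 ≈ 15.619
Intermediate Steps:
m = -2/63 (m = -12*(-1/14) + 16*(-1/18) = 6/7 - 8/9 = -2/63 ≈ -0.031746)
g(T) = T²
a(Q) = 2*Q (a(Q) = Q + Q = 2*Q)
m*a((6 + 0)/(2 - 1)) + g(-4) = -4*(6 + 0)/(2 - 1)/63 + (-4)² = -4*6/1/63 + 16 = -4*6*1/63 + 16 = -4*6/63 + 16 = -2/63*12 + 16 = -8/21 + 16 = 328/21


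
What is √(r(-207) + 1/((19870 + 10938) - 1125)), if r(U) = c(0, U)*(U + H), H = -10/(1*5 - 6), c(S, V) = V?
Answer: √35929581290614/29683 ≈ 201.94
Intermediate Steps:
H = 10 (H = -10/(5 - 6) = -10/(-1) = -10*(-1) = 10)
r(U) = U*(10 + U) (r(U) = U*(U + 10) = U*(10 + U))
√(r(-207) + 1/((19870 + 10938) - 1125)) = √(-207*(10 - 207) + 1/((19870 + 10938) - 1125)) = √(-207*(-197) + 1/(30808 - 1125)) = √(40779 + 1/29683) = √(1210443058/29683) = √35929581290614/29683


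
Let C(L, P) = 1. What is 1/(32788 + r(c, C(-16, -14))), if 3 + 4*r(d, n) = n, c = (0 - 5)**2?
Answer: 2/65575 ≈ 3.0499e-5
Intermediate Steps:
c = 25 (c = (-5)**2 = 25)
r(d, n) = -3/4 + n/4
1/(32788 + r(c, C(-16, -14))) = 1/(32788 + (-3/4 + (1/4)*1)) = 1/(32788 + (-3/4 + 1/4)) = 1/(32788 - 1/2) = 1/(65575/2) = 2/65575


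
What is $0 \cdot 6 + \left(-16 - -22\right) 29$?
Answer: $174$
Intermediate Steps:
$0 \cdot 6 + \left(-16 - -22\right) 29 = 0 + \left(-16 + 22\right) 29 = 0 + 6 \cdot 29 = 0 + 174 = 174$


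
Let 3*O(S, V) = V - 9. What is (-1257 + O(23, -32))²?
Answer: 14531344/9 ≈ 1.6146e+6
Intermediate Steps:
O(S, V) = -3 + V/3 (O(S, V) = (V - 9)/3 = (-9 + V)/3 = -3 + V/3)
(-1257 + O(23, -32))² = (-1257 + (-3 + (⅓)*(-32)))² = (-1257 + (-3 - 32/3))² = (-1257 - 41/3)² = (-3812/3)² = 14531344/9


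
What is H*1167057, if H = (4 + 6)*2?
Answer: 23341140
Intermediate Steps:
H = 20 (H = 10*2 = 20)
H*1167057 = 20*1167057 = 23341140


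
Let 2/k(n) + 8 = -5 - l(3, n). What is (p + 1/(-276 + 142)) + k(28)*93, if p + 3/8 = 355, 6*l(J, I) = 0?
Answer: 2371279/6968 ≈ 340.31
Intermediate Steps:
l(J, I) = 0 (l(J, I) = (⅙)*0 = 0)
p = 2837/8 (p = -3/8 + 355 = 2837/8 ≈ 354.63)
k(n) = -2/13 (k(n) = 2/(-8 + (-5 - 1*0)) = 2/(-8 + (-5 + 0)) = 2/(-8 - 5) = 2/(-13) = 2*(-1/13) = -2/13)
(p + 1/(-276 + 142)) + k(28)*93 = (2837/8 + 1/(-276 + 142)) - 2/13*93 = (2837/8 + 1/(-134)) - 186/13 = (2837/8 - 1/134) - 186/13 = 190075/536 - 186/13 = 2371279/6968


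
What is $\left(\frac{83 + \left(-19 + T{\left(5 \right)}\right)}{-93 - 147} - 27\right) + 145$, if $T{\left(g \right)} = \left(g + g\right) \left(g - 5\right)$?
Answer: $\frac{1766}{15} \approx 117.73$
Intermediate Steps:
$T{\left(g \right)} = 2 g \left(-5 + g\right)$
$\left(\frac{83 + \left(-19 + T{\left(5 \right)}\right)}{-93 - 147} - 27\right) + 145 = \left(\frac{83 - \left(19 - 10 \left(-5 + 5\right)\right)}{-93 - 147} - 27\right) + 145 = \left(\frac{83 - \left(19 - 0\right)}{-240} - 27\right) + 145 = \left(\left(83 + \left(-19 + 0\right)\right) \left(- \frac{1}{240}\right) - 27\right) + 145 = \left(\left(83 - 19\right) \left(- \frac{1}{240}\right) - 27\right) + 145 = \left(64 \left(- \frac{1}{240}\right) - 27\right) + 145 = \left(- \frac{4}{15} - 27\right) + 145 = - \frac{409}{15} + 145 = \frac{1766}{15}$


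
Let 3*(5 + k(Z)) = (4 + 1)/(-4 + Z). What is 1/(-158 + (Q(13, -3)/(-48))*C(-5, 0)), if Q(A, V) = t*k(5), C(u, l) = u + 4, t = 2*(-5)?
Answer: -36/5663 ≈ -0.0063571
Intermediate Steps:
t = -10
C(u, l) = 4 + u
k(Z) = -5 + 5/(3*(-4 + Z)) (k(Z) = -5 + ((4 + 1)/(-4 + Z))/3 = -5 + (5/(-4 + Z))/3 = -5 + 5/(3*(-4 + Z)))
Q(A, V) = 100/3 (Q(A, V) = -50*(13 - 3*5)/(3*(-4 + 5)) = -50*(13 - 15)/(3*1) = -50*(-2)/3 = -10*(-10/3) = 100/3)
1/(-158 + (Q(13, -3)/(-48))*C(-5, 0)) = 1/(-158 + ((100/3)/(-48))*(4 - 5)) = 1/(-158 + ((100/3)*(-1/48))*(-1)) = 1/(-158 - 25/36*(-1)) = 1/(-158 + 25/36) = 1/(-5663/36) = -36/5663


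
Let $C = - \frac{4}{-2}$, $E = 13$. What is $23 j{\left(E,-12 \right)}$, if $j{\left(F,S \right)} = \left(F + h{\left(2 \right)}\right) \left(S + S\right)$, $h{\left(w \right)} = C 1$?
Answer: $-8280$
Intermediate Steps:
$C = 2$ ($C = \left(-4\right) \left(- \frac{1}{2}\right) = 2$)
$h{\left(w \right)} = 2$ ($h{\left(w \right)} = 2 \cdot 1 = 2$)
$j{\left(F,S \right)} = 2 S \left(2 + F\right)$ ($j{\left(F,S \right)} = \left(F + 2\right) \left(S + S\right) = \left(2 + F\right) 2 S = 2 S \left(2 + F\right)$)
$23 j{\left(E,-12 \right)} = 23 \cdot 2 \left(-12\right) \left(2 + 13\right) = 23 \cdot 2 \left(-12\right) 15 = 23 \left(-360\right) = -8280$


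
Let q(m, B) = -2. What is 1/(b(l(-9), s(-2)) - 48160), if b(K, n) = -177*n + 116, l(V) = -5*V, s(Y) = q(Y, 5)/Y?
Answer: -1/48221 ≈ -2.0738e-5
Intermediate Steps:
s(Y) = -2/Y
b(K, n) = 116 - 177*n
1/(b(l(-9), s(-2)) - 48160) = 1/((116 - (-354)/(-2)) - 48160) = 1/((116 - (-354)*(-1)/2) - 48160) = 1/((116 - 177*1) - 48160) = 1/((116 - 177) - 48160) = 1/(-61 - 48160) = 1/(-48221) = -1/48221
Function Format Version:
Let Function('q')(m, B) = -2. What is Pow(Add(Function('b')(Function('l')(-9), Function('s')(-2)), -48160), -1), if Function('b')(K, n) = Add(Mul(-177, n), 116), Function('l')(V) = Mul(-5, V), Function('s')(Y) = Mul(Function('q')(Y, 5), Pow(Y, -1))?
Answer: Rational(-1, 48221) ≈ -2.0738e-5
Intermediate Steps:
Function('s')(Y) = Mul(-2, Pow(Y, -1))
Function('b')(K, n) = Add(116, Mul(-177, n))
Pow(Add(Function('b')(Function('l')(-9), Function('s')(-2)), -48160), -1) = Pow(Add(Add(116, Mul(-177, Mul(-2, Pow(-2, -1)))), -48160), -1) = Pow(Add(Add(116, Mul(-177, Mul(-2, Rational(-1, 2)))), -48160), -1) = Pow(Add(Add(116, Mul(-177, 1)), -48160), -1) = Pow(Add(Add(116, -177), -48160), -1) = Pow(Add(-61, -48160), -1) = Pow(-48221, -1) = Rational(-1, 48221)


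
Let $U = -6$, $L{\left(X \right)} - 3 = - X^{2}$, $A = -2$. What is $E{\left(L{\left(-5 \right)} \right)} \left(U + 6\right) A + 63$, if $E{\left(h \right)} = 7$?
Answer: $63$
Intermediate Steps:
$L{\left(X \right)} = 3 - X^{2}$
$E{\left(L{\left(-5 \right)} \right)} \left(U + 6\right) A + 63 = 7 \left(-6 + 6\right) \left(-2\right) + 63 = 7 \cdot 0 \left(-2\right) + 63 = 7 \cdot 0 + 63 = 0 + 63 = 63$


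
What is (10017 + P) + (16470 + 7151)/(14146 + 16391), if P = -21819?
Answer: -27721081/2349 ≈ -11801.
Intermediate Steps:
(10017 + P) + (16470 + 7151)/(14146 + 16391) = (10017 - 21819) + (16470 + 7151)/(14146 + 16391) = -11802 + 23621/30537 = -11802 + 23621*(1/30537) = -11802 + 1817/2349 = -27721081/2349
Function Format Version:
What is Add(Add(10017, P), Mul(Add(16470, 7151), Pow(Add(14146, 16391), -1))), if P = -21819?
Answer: Rational(-27721081, 2349) ≈ -11801.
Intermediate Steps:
Add(Add(10017, P), Mul(Add(16470, 7151), Pow(Add(14146, 16391), -1))) = Add(Add(10017, -21819), Mul(Add(16470, 7151), Pow(Add(14146, 16391), -1))) = Add(-11802, Mul(23621, Pow(30537, -1))) = Add(-11802, Mul(23621, Rational(1, 30537))) = Add(-11802, Rational(1817, 2349)) = Rational(-27721081, 2349)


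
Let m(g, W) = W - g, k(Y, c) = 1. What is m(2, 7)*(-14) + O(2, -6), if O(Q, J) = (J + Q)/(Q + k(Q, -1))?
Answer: -214/3 ≈ -71.333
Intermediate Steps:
O(Q, J) = (J + Q)/(1 + Q) (O(Q, J) = (J + Q)/(Q + 1) = (J + Q)/(1 + Q))
m(2, 7)*(-14) + O(2, -6) = (7 - 1*2)*(-14) + (-6 + 2)/(1 + 2) = (7 - 2)*(-14) - 4/3 = 5*(-14) + (⅓)*(-4) = -70 - 4/3 = -214/3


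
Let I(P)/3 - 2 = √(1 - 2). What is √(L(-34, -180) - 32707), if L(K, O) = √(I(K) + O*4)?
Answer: √(-32707 + √3*√(-238 + I)) ≈ 0.0739 + 180.85*I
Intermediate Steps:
I(P) = 6 + 3*I (I(P) = 6 + 3*√(1 - 2) = 6 + 3*√(-1) = 6 + 3*I)
L(K, O) = √(6 + 3*I + 4*O) (L(K, O) = √((6 + 3*I) + O*4) = √((6 + 3*I) + 4*O) = √(6 + 3*I + 4*O))
√(L(-34, -180) - 32707) = √(√(6 + 3*I + 4*(-180)) - 32707) = √(√(6 + 3*I - 720) - 32707) = √(√(-714 + 3*I) - 32707) = √(-32707 + √(-714 + 3*I))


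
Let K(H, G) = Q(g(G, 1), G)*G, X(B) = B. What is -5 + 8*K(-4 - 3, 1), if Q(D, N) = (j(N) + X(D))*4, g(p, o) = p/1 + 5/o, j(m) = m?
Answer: 219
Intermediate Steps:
g(p, o) = p + 5/o (g(p, o) = p*1 + 5/o = p + 5/o)
Q(D, N) = 4*D + 4*N (Q(D, N) = (N + D)*4 = (D + N)*4 = 4*D + 4*N)
K(H, G) = G*(20 + 8*G) (K(H, G) = (4*(G + 5/1) + 4*G)*G = (4*(G + 5*1) + 4*G)*G = (4*(G + 5) + 4*G)*G = (4*(5 + G) + 4*G)*G = ((20 + 4*G) + 4*G)*G = (20 + 8*G)*G = G*(20 + 8*G))
-5 + 8*K(-4 - 3, 1) = -5 + 8*(4*1*(5 + 2*1)) = -5 + 8*(4*1*(5 + 2)) = -5 + 8*(4*1*7) = -5 + 8*28 = -5 + 224 = 219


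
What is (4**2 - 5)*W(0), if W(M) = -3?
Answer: -33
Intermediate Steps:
(4**2 - 5)*W(0) = (4**2 - 5)*(-3) = (16 - 5)*(-3) = 11*(-3) = -33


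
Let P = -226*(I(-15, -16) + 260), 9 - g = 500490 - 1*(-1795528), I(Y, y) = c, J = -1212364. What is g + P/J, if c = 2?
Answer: -695899649016/303091 ≈ -2.2960e+6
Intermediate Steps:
I(Y, y) = 2
g = -2296009 (g = 9 - (500490 - 1*(-1795528)) = 9 - (500490 + 1795528) = 9 - 1*2296018 = 9 - 2296018 = -2296009)
P = -59212 (P = -226*(2 + 260) = -226*262 = -59212)
g + P/J = -2296009 - 59212/(-1212364) = -2296009 - 59212*(-1/1212364) = -2296009 + 14803/303091 = -695899649016/303091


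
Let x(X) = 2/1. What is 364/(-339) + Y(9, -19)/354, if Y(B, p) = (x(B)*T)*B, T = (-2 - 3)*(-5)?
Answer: 3949/20001 ≈ 0.19744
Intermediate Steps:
T = 25 (T = -5*(-5) = 25)
x(X) = 2 (x(X) = 2*1 = 2)
Y(B, p) = 50*B (Y(B, p) = (2*25)*B = 50*B)
364/(-339) + Y(9, -19)/354 = 364/(-339) + (50*9)/354 = 364*(-1/339) + 450*(1/354) = -364/339 + 75/59 = 3949/20001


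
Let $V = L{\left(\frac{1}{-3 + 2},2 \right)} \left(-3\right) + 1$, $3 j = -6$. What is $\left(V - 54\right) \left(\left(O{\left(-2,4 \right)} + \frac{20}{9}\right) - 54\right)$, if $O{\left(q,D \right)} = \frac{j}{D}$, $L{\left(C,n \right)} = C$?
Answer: $\frac{23525}{9} \approx 2613.9$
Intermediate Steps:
$j = -2$ ($j = \frac{1}{3} \left(-6\right) = -2$)
$O{\left(q,D \right)} = - \frac{2}{D}$
$V = 4$ ($V = \frac{1}{-3 + 2} \left(-3\right) + 1 = \frac{1}{-1} \left(-3\right) + 1 = \left(-1\right) \left(-3\right) + 1 = 3 + 1 = 4$)
$\left(V - 54\right) \left(\left(O{\left(-2,4 \right)} + \frac{20}{9}\right) - 54\right) = \left(4 - 54\right) \left(\left(- \frac{2}{4} + \frac{20}{9}\right) - 54\right) = - 50 \left(\left(\left(-2\right) \frac{1}{4} + 20 \cdot \frac{1}{9}\right) - 54\right) = - 50 \left(\left(- \frac{1}{2} + \frac{20}{9}\right) - 54\right) = - 50 \left(\frac{31}{18} - 54\right) = \left(-50\right) \left(- \frac{941}{18}\right) = \frac{23525}{9}$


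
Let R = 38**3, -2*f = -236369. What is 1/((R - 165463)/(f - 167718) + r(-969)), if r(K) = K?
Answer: -99067/95774741 ≈ -0.0010344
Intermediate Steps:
f = 236369/2 (f = -1/2*(-236369) = 236369/2 ≈ 1.1818e+5)
R = 54872
1/((R - 165463)/(f - 167718) + r(-969)) = 1/((54872 - 165463)/(236369/2 - 167718) - 969) = 1/(-110591/(-99067/2) - 969) = 1/(-110591*(-2/99067) - 969) = 1/(221182/99067 - 969) = 1/(-95774741/99067) = -99067/95774741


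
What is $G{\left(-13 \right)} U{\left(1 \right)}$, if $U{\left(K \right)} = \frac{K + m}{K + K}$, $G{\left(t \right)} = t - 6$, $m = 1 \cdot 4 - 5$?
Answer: $0$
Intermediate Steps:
$m = -1$ ($m = 4 - 5 = -1$)
$G{\left(t \right)} = -6 + t$
$U{\left(K \right)} = \frac{-1 + K}{2 K}$ ($U{\left(K \right)} = \frac{K - 1}{K + K} = \frac{-1 + K}{2 K}$)
$G{\left(-13 \right)} U{\left(1 \right)} = \left(-6 - 13\right) \frac{-1 + 1}{2 \cdot 1} = - 19 \cdot \frac{1}{2} \cdot 1 \cdot 0 = \left(-19\right) 0 = 0$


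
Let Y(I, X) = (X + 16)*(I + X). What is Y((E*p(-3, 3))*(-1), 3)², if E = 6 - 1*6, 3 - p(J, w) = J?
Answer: 3249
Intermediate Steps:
p(J, w) = 3 - J
E = 0 (E = 6 - 6 = 0)
Y(I, X) = (16 + X)*(I + X)
Y((E*p(-3, 3))*(-1), 3)² = (3² + 16*((0*(3 - 1*(-3)))*(-1)) + 16*3 + ((0*(3 - 1*(-3)))*(-1))*3)² = (9 + 16*((0*(3 + 3))*(-1)) + 48 + ((0*(3 + 3))*(-1))*3)² = (9 + 16*((0*6)*(-1)) + 48 + ((0*6)*(-1))*3)² = (9 + 16*(0*(-1)) + 48 + (0*(-1))*3)² = (9 + 16*0 + 48 + 0*3)² = (9 + 0 + 48 + 0)² = 57² = 3249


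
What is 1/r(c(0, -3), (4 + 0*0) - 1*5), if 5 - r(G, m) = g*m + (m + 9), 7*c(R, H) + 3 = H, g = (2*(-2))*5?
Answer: -1/23 ≈ -0.043478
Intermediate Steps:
g = -20 (g = -4*5 = -20)
c(R, H) = -3/7 + H/7
r(G, m) = -4 + 19*m (r(G, m) = 5 - (-20*m + (m + 9)) = 5 - (-20*m + (9 + m)) = 5 - (9 - 19*m) = 5 + (-9 + 19*m) = -4 + 19*m)
1/r(c(0, -3), (4 + 0*0) - 1*5) = 1/(-4 + 19*((4 + 0*0) - 1*5)) = 1/(-4 + 19*((4 + 0) - 5)) = 1/(-4 + 19*(4 - 5)) = 1/(-4 + 19*(-1)) = 1/(-4 - 19) = 1/(-23) = -1/23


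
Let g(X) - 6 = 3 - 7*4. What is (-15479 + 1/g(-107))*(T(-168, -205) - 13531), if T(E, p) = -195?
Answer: 4036844052/19 ≈ 2.1247e+8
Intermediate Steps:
g(X) = -19 (g(X) = 6 + (3 - 7*4) = 6 + (3 - 28) = 6 - 25 = -19)
(-15479 + 1/g(-107))*(T(-168, -205) - 13531) = (-15479 + 1/(-19))*(-195 - 13531) = (-15479 - 1/19)*(-13726) = -294102/19*(-13726) = 4036844052/19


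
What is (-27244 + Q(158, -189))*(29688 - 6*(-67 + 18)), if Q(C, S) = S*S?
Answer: 254157414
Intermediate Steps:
Q(C, S) = S**2
(-27244 + Q(158, -189))*(29688 - 6*(-67 + 18)) = (-27244 + (-189)**2)*(29688 - 6*(-67 + 18)) = (-27244 + 35721)*(29688 - 6*(-49)) = 8477*(29688 + 294) = 8477*29982 = 254157414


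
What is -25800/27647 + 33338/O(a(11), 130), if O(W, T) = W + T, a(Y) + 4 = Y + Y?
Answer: 458938643/2045878 ≈ 224.32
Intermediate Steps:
a(Y) = -4 + 2*Y (a(Y) = -4 + (Y + Y) = -4 + 2*Y)
O(W, T) = T + W
-25800/27647 + 33338/O(a(11), 130) = -25800/27647 + 33338/(130 + (-4 + 2*11)) = -25800*1/27647 + 33338/(130 + (-4 + 22)) = -25800/27647 + 33338/(130 + 18) = -25800/27647 + 33338/148 = -25800/27647 + 33338*(1/148) = -25800/27647 + 16669/74 = 458938643/2045878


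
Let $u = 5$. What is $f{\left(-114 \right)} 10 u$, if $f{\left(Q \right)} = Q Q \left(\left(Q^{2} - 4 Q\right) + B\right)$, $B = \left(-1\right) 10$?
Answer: $8734611600$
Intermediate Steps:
$B = -10$
$f{\left(Q \right)} = Q^{2} \left(-10 + Q^{2} - 4 Q\right)$ ($f{\left(Q \right)} = Q Q \left(\left(Q^{2} - 4 Q\right) - 10\right) = Q^{2} \left(-10 + Q^{2} - 4 Q\right)$)
$f{\left(-114 \right)} 10 u = \left(-114\right)^{2} \left(-10 + \left(-114\right)^{2} - -456\right) 10 \cdot 5 = 12996 \left(-10 + 12996 + 456\right) 50 = 12996 \cdot 13442 \cdot 50 = 174692232 \cdot 50 = 8734611600$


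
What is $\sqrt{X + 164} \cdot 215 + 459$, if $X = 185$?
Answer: $459 + 215 \sqrt{349} \approx 4475.5$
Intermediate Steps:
$\sqrt{X + 164} \cdot 215 + 459 = \sqrt{185 + 164} \cdot 215 + 459 = \sqrt{349} \cdot 215 + 459 = 215 \sqrt{349} + 459 = 459 + 215 \sqrt{349}$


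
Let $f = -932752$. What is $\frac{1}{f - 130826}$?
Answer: $- \frac{1}{1063578} \approx -9.4022 \cdot 10^{-7}$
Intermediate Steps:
$\frac{1}{f - 130826} = \frac{1}{-932752 - 130826} = \frac{1}{-1063578} = - \frac{1}{1063578}$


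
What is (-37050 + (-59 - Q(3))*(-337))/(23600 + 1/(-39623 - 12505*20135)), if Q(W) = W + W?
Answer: -15896150805600/24770495807999 ≈ -0.64174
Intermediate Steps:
Q(W) = 2*W
(-37050 + (-59 - Q(3))*(-337))/(23600 + 1/(-39623 - 12505*20135)) = (-37050 + (-59 - 2*3)*(-337))/(23600 + 1/(-39623 - 12505*20135)) = (-37050 + (-59 - 1*6)*(-337))/(23600 + (1/20135)/(-52128)) = (-37050 + (-59 - 6)*(-337))/(23600 - 1/52128*1/20135) = (-37050 - 65*(-337))/(23600 - 1/1049597280) = (-37050 + 21905)/(24770495807999/1049597280) = -15145*1049597280/24770495807999 = -15896150805600/24770495807999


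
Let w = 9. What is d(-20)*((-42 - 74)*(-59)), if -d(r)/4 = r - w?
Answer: 793904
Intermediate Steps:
d(r) = 36 - 4*r (d(r) = -4*(r - 1*9) = -4*(r - 9) = -4*(-9 + r) = 36 - 4*r)
d(-20)*((-42 - 74)*(-59)) = (36 - 4*(-20))*((-42 - 74)*(-59)) = (36 + 80)*(-116*(-59)) = 116*6844 = 793904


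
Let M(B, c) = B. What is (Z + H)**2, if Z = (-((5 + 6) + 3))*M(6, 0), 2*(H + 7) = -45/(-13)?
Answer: 5387041/676 ≈ 7969.0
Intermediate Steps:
H = -137/26 (H = -7 + (-45/(-13))/2 = -7 + (-45*(-1/13))/2 = -7 + (1/2)*(45/13) = -7 + 45/26 = -137/26 ≈ -5.2692)
Z = -84 (Z = -((5 + 6) + 3)*6 = -(11 + 3)*6 = -1*14*6 = -14*6 = -84)
(Z + H)**2 = (-84 - 137/26)**2 = (-2321/26)**2 = 5387041/676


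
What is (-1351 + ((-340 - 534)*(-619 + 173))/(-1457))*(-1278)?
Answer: 3013793658/1457 ≈ 2.0685e+6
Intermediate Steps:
(-1351 + ((-340 - 534)*(-619 + 173))/(-1457))*(-1278) = (-1351 - 874*(-446)*(-1/1457))*(-1278) = (-1351 + 389804*(-1/1457))*(-1278) = (-1351 - 389804/1457)*(-1278) = -2358211/1457*(-1278) = 3013793658/1457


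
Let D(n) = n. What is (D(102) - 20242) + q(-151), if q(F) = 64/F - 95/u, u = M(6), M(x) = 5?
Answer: -3044073/151 ≈ -20159.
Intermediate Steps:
u = 5
q(F) = -19 + 64/F (q(F) = 64/F - 95/5 = 64/F - 95*1/5 = 64/F - 19 = -19 + 64/F)
(D(102) - 20242) + q(-151) = (102 - 20242) + (-19 + 64/(-151)) = -20140 + (-19 + 64*(-1/151)) = -20140 + (-19 - 64/151) = -20140 - 2933/151 = -3044073/151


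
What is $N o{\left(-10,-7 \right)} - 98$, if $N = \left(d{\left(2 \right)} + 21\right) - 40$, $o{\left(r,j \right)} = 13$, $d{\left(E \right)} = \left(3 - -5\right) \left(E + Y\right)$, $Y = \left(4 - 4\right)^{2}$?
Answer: $-137$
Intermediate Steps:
$Y = 0$ ($Y = 0^{2} = 0$)
$d{\left(E \right)} = 8 E$ ($d{\left(E \right)} = \left(3 - -5\right) \left(E + 0\right) = \left(3 + 5\right) E = 8 E$)
$N = -3$ ($N = \left(8 \cdot 2 + 21\right) - 40 = \left(16 + 21\right) - 40 = 37 - 40 = -3$)
$N o{\left(-10,-7 \right)} - 98 = \left(-3\right) 13 - 98 = -39 - 98 = -137$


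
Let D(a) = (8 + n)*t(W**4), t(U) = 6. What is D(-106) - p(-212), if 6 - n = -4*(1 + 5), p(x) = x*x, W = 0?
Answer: -44716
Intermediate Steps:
p(x) = x**2
n = 30 (n = 6 - (-4)*(1 + 5) = 6 - (-4)*6 = 6 - 1*(-24) = 6 + 24 = 30)
D(a) = 228 (D(a) = (8 + 30)*6 = 38*6 = 228)
D(-106) - p(-212) = 228 - 1*(-212)**2 = 228 - 1*44944 = 228 - 44944 = -44716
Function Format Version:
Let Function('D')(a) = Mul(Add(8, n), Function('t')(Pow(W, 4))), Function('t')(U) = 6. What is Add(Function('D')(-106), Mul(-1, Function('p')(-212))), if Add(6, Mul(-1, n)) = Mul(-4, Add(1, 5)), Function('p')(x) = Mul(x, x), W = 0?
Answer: -44716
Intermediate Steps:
Function('p')(x) = Pow(x, 2)
n = 30 (n = Add(6, Mul(-1, Mul(-4, Add(1, 5)))) = Add(6, Mul(-1, Mul(-4, 6))) = Add(6, Mul(-1, -24)) = Add(6, 24) = 30)
Function('D')(a) = 228 (Function('D')(a) = Mul(Add(8, 30), 6) = Mul(38, 6) = 228)
Add(Function('D')(-106), Mul(-1, Function('p')(-212))) = Add(228, Mul(-1, Pow(-212, 2))) = Add(228, Mul(-1, 44944)) = Add(228, -44944) = -44716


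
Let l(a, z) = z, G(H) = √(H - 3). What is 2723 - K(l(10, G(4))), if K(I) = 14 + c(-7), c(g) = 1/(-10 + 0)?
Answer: 27091/10 ≈ 2709.1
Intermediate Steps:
c(g) = -⅒ (c(g) = 1/(-10) = -⅒)
G(H) = √(-3 + H)
K(I) = 139/10 (K(I) = 14 - ⅒ = 139/10)
2723 - K(l(10, G(4))) = 2723 - 1*139/10 = 2723 - 139/10 = 27091/10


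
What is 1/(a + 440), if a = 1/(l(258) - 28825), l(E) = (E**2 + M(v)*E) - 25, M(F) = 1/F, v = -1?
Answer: 37456/16480641 ≈ 0.0022727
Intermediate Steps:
l(E) = -25 + E**2 - E (l(E) = (E**2 + E/(-1)) - 25 = (E**2 - E) - 25 = -25 + E**2 - E)
a = 1/37456 (a = 1/((-25 + 258**2 - 1*258) - 28825) = 1/((-25 + 66564 - 258) - 28825) = 1/(66281 - 28825) = 1/37456 ≈ 2.6698e-5)
1/(a + 440) = 1/(1/37456 + 440) = 1/(16480641/37456) = 37456/16480641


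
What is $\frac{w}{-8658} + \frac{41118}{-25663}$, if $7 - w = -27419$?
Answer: $- \frac{16058077}{3366519} \approx -4.7699$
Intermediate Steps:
$w = 27426$ ($w = 7 - -27419 = 7 + 27419 = 27426$)
$\frac{w}{-8658} + \frac{41118}{-25663} = \frac{27426}{-8658} + \frac{41118}{-25663} = 27426 \left(- \frac{1}{8658}\right) + 41118 \left(- \frac{1}{25663}\right) = - \frac{4571}{1443} - \frac{3738}{2333} = - \frac{16058077}{3366519}$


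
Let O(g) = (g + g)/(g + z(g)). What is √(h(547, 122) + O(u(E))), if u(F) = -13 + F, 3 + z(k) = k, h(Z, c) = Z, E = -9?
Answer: √1210391/47 ≈ 23.408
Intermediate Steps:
z(k) = -3 + k
O(g) = 2*g/(-3 + 2*g) (O(g) = (g + g)/(g + (-3 + g)) = (2*g)/(-3 + 2*g) = 2*g/(-3 + 2*g))
√(h(547, 122) + O(u(E))) = √(547 + 2*(-13 - 9)/(-3 + 2*(-13 - 9))) = √(547 + 2*(-22)/(-3 + 2*(-22))) = √(547 + 2*(-22)/(-3 - 44)) = √(547 + 2*(-22)/(-47)) = √(547 + 2*(-22)*(-1/47)) = √(547 + 44/47) = √(25753/47) = √1210391/47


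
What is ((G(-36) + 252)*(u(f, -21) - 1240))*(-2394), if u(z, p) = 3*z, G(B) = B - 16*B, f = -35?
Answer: 2550184560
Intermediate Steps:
G(B) = -15*B (G(B) = B - 8*2*B = B - 16*B = -15*B)
((G(-36) + 252)*(u(f, -21) - 1240))*(-2394) = ((-15*(-36) + 252)*(3*(-35) - 1240))*(-2394) = ((540 + 252)*(-105 - 1240))*(-2394) = (792*(-1345))*(-2394) = -1065240*(-2394) = 2550184560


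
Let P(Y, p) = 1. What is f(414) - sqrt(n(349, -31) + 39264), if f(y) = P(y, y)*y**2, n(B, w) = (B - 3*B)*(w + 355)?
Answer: 171396 - 2*I*sqrt(46722) ≈ 1.714e+5 - 432.31*I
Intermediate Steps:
n(B, w) = -2*B*(355 + w) (n(B, w) = (-2*B)*(355 + w) = -2*B*(355 + w))
f(y) = y**2 (f(y) = 1*y**2 = y**2)
f(414) - sqrt(n(349, -31) + 39264) = 414**2 - sqrt(-2*349*(355 - 31) + 39264) = 171396 - sqrt(-2*349*324 + 39264) = 171396 - sqrt(-226152 + 39264) = 171396 - sqrt(-186888) = 171396 - 2*I*sqrt(46722)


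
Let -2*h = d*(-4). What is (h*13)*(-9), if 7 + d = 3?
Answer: 936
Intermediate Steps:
d = -4 (d = -7 + 3 = -4)
h = -8 (h = -(-2)*(-4) = -1/2*16 = -8)
(h*13)*(-9) = -8*13*(-9) = -104*(-9) = 936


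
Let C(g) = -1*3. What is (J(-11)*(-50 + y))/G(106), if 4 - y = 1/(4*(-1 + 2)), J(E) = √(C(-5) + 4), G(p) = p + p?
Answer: -185/848 ≈ -0.21816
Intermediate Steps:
G(p) = 2*p
C(g) = -3
J(E) = 1 (J(E) = √(-3 + 4) = √1 = 1)
y = 15/4 (y = 4 - 1/(4*(-1 + 2)) = 4 - 1/(4*1) = 4 - 1/4 = 4 - 1*¼ = 4 - ¼ = 15/4 ≈ 3.7500)
(J(-11)*(-50 + y))/G(106) = (1*(-50 + 15/4))/((2*106)) = (1*(-185/4))/212 = -185/4*1/212 = -185/848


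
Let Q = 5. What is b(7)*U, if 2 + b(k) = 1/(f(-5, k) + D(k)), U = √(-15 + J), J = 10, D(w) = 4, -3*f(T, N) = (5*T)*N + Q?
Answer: -361*I*√5/182 ≈ -4.4353*I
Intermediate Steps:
f(T, N) = -5/3 - 5*N*T/3 (f(T, N) = -((5*T)*N + 5)/3 = -(5*N*T + 5)/3 = -(5 + 5*N*T)/3 = -5/3 - 5*N*T/3)
U = I*√5 (U = √(-15 + 10) = √(-5) = I*√5 ≈ 2.2361*I)
b(k) = -2 + 1/(7/3 + 25*k/3) (b(k) = -2 + 1/((-5/3 - 5/3*k*(-5)) + 4) = -2 + 1/((-5/3 + 25*k/3) + 4) = -2 + 1/(7/3 + 25*k/3))
b(7)*U = ((11 + 50*7)/(-7 - 25*7))*(I*√5) = ((11 + 350)/(-7 - 175))*(I*√5) = (361/(-182))*(I*√5) = (-1/182*361)*(I*√5) = -361*I*√5/182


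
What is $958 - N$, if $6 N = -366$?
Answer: $1019$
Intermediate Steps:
$N = -61$ ($N = \frac{1}{6} \left(-366\right) = -61$)
$958 - N = 958 - -61 = 958 + 61 = 1019$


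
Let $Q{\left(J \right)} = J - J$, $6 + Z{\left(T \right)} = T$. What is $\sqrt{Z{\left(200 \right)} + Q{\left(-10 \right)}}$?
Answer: $\sqrt{194} \approx 13.928$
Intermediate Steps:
$Z{\left(T \right)} = -6 + T$
$Q{\left(J \right)} = 0$
$\sqrt{Z{\left(200 \right)} + Q{\left(-10 \right)}} = \sqrt{\left(-6 + 200\right) + 0} = \sqrt{194 + 0} = \sqrt{194}$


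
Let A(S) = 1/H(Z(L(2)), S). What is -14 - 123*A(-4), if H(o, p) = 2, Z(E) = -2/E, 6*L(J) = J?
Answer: -151/2 ≈ -75.500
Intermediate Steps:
L(J) = J/6
A(S) = 1/2
-14 - 123*A(-4) = -14 - 123*1/2 = -14 - 123/2 = -151/2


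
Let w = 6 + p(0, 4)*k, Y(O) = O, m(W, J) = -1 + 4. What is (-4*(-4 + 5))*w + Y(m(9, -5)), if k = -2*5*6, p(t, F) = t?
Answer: -21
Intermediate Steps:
m(W, J) = 3
k = -60 (k = -10*6 = -60)
w = 6 (w = 6 + 0*(-60) = 6 + 0 = 6)
(-4*(-4 + 5))*w + Y(m(9, -5)) = -4*(-4 + 5)*6 + 3 = -4*1*6 + 3 = -4*6 + 3 = -24 + 3 = -21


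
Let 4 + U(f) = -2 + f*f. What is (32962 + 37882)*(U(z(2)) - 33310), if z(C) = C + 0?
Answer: -2359955328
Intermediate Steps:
z(C) = C
U(f) = -6 + f² (U(f) = -4 + (-2 + f*f) = -4 + (-2 + f²) = -6 + f²)
(32962 + 37882)*(U(z(2)) - 33310) = (32962 + 37882)*((-6 + 2²) - 33310) = 70844*((-6 + 4) - 33310) = 70844*(-2 - 33310) = 70844*(-33312) = -2359955328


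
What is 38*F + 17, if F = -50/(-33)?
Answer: 2461/33 ≈ 74.576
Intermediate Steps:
F = 50/33 (F = -50*(-1/33) = 50/33 ≈ 1.5152)
38*F + 17 = 38*(50/33) + 17 = 1900/33 + 17 = 2461/33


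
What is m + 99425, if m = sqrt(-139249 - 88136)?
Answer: 99425 + 3*I*sqrt(25265) ≈ 99425.0 + 476.85*I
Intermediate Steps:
m = 3*I*sqrt(25265) (m = sqrt(-227385) = 3*I*sqrt(25265) ≈ 476.85*I)
m + 99425 = 3*I*sqrt(25265) + 99425 = 99425 + 3*I*sqrt(25265)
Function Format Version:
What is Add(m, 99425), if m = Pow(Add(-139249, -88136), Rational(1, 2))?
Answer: Add(99425, Mul(3, I, Pow(25265, Rational(1, 2)))) ≈ Add(99425., Mul(476.85, I))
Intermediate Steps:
m = Mul(3, I, Pow(25265, Rational(1, 2))) (m = Pow(-227385, Rational(1, 2)) = Mul(3, I, Pow(25265, Rational(1, 2))) ≈ Mul(476.85, I))
Add(m, 99425) = Add(Mul(3, I, Pow(25265, Rational(1, 2))), 99425) = Add(99425, Mul(3, I, Pow(25265, Rational(1, 2))))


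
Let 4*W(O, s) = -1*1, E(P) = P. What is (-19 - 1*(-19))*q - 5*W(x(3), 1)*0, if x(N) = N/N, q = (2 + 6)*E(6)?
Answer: 0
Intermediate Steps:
q = 48 (q = (2 + 6)*6 = 8*6 = 48)
x(N) = 1
W(O, s) = -¼ (W(O, s) = (-1*1)/4 = (¼)*(-1) = -¼)
(-19 - 1*(-19))*q - 5*W(x(3), 1)*0 = (-19 - 1*(-19))*48 - 5*(-¼)*0 = (-19 + 19)*48 + (5/4)*0 = 0*48 + 0 = 0 + 0 = 0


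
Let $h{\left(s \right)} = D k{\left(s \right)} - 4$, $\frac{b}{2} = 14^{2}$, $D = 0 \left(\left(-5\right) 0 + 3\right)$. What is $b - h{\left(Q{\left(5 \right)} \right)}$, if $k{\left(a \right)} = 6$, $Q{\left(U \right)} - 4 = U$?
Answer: $396$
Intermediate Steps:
$Q{\left(U \right)} = 4 + U$
$D = 0$ ($D = 0 \left(0 + 3\right) = 0 \cdot 3 = 0$)
$b = 392$ ($b = 2 \cdot 14^{2} = 2 \cdot 196 = 392$)
$h{\left(s \right)} = -4$ ($h{\left(s \right)} = 0 \cdot 6 - 4 = 0 - 4 = -4$)
$b - h{\left(Q{\left(5 \right)} \right)} = 392 - -4 = 392 + 4 = 396$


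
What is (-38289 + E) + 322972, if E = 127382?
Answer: 412065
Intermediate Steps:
(-38289 + E) + 322972 = (-38289 + 127382) + 322972 = 89093 + 322972 = 412065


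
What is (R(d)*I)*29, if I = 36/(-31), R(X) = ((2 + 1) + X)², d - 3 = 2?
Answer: -66816/31 ≈ -2155.4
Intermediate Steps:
d = 5 (d = 3 + 2 = 5)
R(X) = (3 + X)²
I = -36/31 (I = 36*(-1/31) = -36/31 ≈ -1.1613)
(R(d)*I)*29 = ((3 + 5)²*(-36/31))*29 = (8²*(-36/31))*29 = (64*(-36/31))*29 = -2304/31*29 = -66816/31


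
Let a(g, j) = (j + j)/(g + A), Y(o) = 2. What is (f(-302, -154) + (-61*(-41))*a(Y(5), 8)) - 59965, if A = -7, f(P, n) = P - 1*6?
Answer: -341381/5 ≈ -68276.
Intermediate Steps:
f(P, n) = -6 + P (f(P, n) = P - 6 = -6 + P)
a(g, j) = 2*j/(-7 + g) (a(g, j) = (j + j)/(g - 7) = (2*j)/(-7 + g) = 2*j/(-7 + g))
(f(-302, -154) + (-61*(-41))*a(Y(5), 8)) - 59965 = ((-6 - 302) + (-61*(-41))*(2*8/(-7 + 2))) - 59965 = (-308 + 2501*(2*8/(-5))) - 59965 = (-308 + 2501*(2*8*(-⅕))) - 59965 = (-308 + 2501*(-16/5)) - 59965 = (-308 - 40016/5) - 59965 = -41556/5 - 59965 = -341381/5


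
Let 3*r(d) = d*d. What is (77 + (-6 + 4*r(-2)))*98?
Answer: 22442/3 ≈ 7480.7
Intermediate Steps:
r(d) = d**2/3 (r(d) = (d*d)/3 = d**2/3)
(77 + (-6 + 4*r(-2)))*98 = (77 + (-6 + 4*((1/3)*(-2)**2)))*98 = (77 + (-6 + 4*((1/3)*4)))*98 = (77 + (-6 + 4*(4/3)))*98 = (77 + (-6 + 16/3))*98 = (77 - 2/3)*98 = (229/3)*98 = 22442/3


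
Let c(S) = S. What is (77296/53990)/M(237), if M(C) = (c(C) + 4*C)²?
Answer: 38648/37907053875 ≈ 1.0195e-6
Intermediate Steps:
M(C) = 25*C² (M(C) = (C + 4*C)² = (5*C)² = 25*C²)
(77296/53990)/M(237) = (77296/53990)/((25*237²)) = (77296*(1/53990))/((25*56169)) = (38648/26995)/1404225 = (38648/26995)*(1/1404225) = 38648/37907053875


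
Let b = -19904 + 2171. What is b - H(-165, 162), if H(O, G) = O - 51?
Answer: -17517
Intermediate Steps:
H(O, G) = -51 + O
b = -17733
b - H(-165, 162) = -17733 - (-51 - 165) = -17733 - 1*(-216) = -17733 + 216 = -17517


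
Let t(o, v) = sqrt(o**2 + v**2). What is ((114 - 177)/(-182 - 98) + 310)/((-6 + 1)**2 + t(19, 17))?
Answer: -12409/40 + 12409*sqrt(26)/200 ≈ 6.1437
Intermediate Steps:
((114 - 177)/(-182 - 98) + 310)/((-6 + 1)**2 + t(19, 17)) = ((114 - 177)/(-182 - 98) + 310)/((-6 + 1)**2 + sqrt(19**2 + 17**2)) = (-63/(-280) + 310)/((-5)**2 + sqrt(361 + 289)) = (-63*(-1/280) + 310)/(25 + sqrt(650)) = (9/40 + 310)/(25 + 5*sqrt(26)) = 12409/(40*(25 + 5*sqrt(26)))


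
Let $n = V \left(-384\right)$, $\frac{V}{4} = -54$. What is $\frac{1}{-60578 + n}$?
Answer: $\frac{1}{22366} \approx 4.4711 \cdot 10^{-5}$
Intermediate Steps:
$V = -216$ ($V = 4 \left(-54\right) = -216$)
$n = 82944$ ($n = \left(-216\right) \left(-384\right) = 82944$)
$\frac{1}{-60578 + n} = \frac{1}{-60578 + 82944} = \frac{1}{22366}$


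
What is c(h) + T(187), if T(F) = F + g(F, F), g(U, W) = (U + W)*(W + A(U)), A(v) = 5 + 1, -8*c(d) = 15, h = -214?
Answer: 578937/8 ≈ 72367.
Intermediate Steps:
c(d) = -15/8 (c(d) = -1/8*15 = -15/8)
A(v) = 6
g(U, W) = (6 + W)*(U + W) (g(U, W) = (U + W)*(W + 6) = (U + W)*(6 + W) = (6 + W)*(U + W))
T(F) = 2*F**2 + 13*F (T(F) = F + (F**2 + 6*F + 6*F + F*F) = F + (F**2 + 6*F + 6*F + F**2) = F + (2*F**2 + 12*F) = 2*F**2 + 13*F)
c(h) + T(187) = -15/8 + 187*(13 + 2*187) = -15/8 + 187*(13 + 374) = -15/8 + 187*387 = -15/8 + 72369 = 578937/8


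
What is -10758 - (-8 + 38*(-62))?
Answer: -8394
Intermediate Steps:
-10758 - (-8 + 38*(-62)) = -10758 - (-8 - 2356) = -10758 - 1*(-2364) = -10758 + 2364 = -8394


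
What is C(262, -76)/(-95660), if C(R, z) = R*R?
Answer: -17161/23915 ≈ -0.71758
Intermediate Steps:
C(R, z) = R²
C(262, -76)/(-95660) = 262²/(-95660) = 68644*(-1/95660) = -17161/23915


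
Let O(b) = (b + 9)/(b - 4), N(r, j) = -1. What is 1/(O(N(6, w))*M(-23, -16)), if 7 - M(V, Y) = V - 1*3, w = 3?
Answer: -5/264 ≈ -0.018939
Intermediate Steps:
M(V, Y) = 10 - V (M(V, Y) = 7 - (V - 1*3) = 7 - (V - 3) = 7 - (-3 + V) = 7 + (3 - V) = 10 - V)
O(b) = (9 + b)/(-4 + b)
1/(O(N(6, w))*M(-23, -16)) = 1/(((9 - 1)/(-4 - 1))*(10 - 1*(-23))) = 1/((8/(-5))*(10 + 23)) = 1/(-1/5*8*33) = 1/(-8/5*33) = 1/(-264/5) = -5/264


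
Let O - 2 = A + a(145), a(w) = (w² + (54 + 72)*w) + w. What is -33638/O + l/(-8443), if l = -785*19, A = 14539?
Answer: 521120981/455761583 ≈ 1.1434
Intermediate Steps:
a(w) = w² + 127*w (a(w) = (w² + 126*w) + w = w² + 127*w)
l = -14915
O = 53981 (O = 2 + (14539 + 145*(127 + 145)) = 2 + (14539 + 145*272) = 2 + (14539 + 39440) = 2 + 53979 = 53981)
-33638/O + l/(-8443) = -33638/53981 - 14915/(-8443) = -33638*1/53981 - 14915*(-1/8443) = -33638/53981 + 14915/8443 = 521120981/455761583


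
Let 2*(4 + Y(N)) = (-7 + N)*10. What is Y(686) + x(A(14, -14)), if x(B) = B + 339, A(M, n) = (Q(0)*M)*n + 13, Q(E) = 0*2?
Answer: 3743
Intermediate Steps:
Q(E) = 0
A(M, n) = 13 (A(M, n) = (0*M)*n + 13 = 0*n + 13 = 0 + 13 = 13)
Y(N) = -39 + 5*N (Y(N) = -4 + ((-7 + N)*10)/2 = -4 + (-70 + 10*N)/2 = -4 + (-35 + 5*N) = -39 + 5*N)
x(B) = 339 + B
Y(686) + x(A(14, -14)) = (-39 + 5*686) + (339 + 13) = (-39 + 3430) + 352 = 3391 + 352 = 3743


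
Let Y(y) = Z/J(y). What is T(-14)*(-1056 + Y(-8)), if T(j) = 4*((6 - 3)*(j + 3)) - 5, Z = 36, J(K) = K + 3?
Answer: 728292/5 ≈ 1.4566e+5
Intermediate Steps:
J(K) = 3 + K
Y(y) = 36/(3 + y)
T(j) = 31 + 12*j (T(j) = 4*(3*(3 + j)) - 5 = 4*(9 + 3*j) - 5 = (36 + 12*j) - 5 = 31 + 12*j)
T(-14)*(-1056 + Y(-8)) = (31 + 12*(-14))*(-1056 + 36/(3 - 8)) = (31 - 168)*(-1056 + 36/(-5)) = -137*(-1056 + 36*(-⅕)) = -137*(-1056 - 36/5) = -137*(-5316/5) = 728292/5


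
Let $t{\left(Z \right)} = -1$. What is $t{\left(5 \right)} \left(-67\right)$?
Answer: $67$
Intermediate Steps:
$t{\left(5 \right)} \left(-67\right) = \left(-1\right) \left(-67\right) = 67$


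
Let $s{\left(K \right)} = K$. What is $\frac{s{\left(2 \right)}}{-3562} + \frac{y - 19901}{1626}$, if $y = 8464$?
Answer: $- \frac{20370923}{2895906} \approx -7.0344$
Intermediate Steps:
$\frac{s{\left(2 \right)}}{-3562} + \frac{y - 19901}{1626} = \frac{2}{-3562} + \frac{8464 - 19901}{1626} = 2 \left(- \frac{1}{3562}\right) + \left(8464 - 19901\right) \frac{1}{1626} = - \frac{1}{1781} - \frac{11437}{1626} = - \frac{20370923}{2895906}$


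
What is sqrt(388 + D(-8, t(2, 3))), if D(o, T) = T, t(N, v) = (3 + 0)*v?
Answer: sqrt(397) ≈ 19.925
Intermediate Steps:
t(N, v) = 3*v
sqrt(388 + D(-8, t(2, 3))) = sqrt(388 + 3*3) = sqrt(388 + 9) = sqrt(397)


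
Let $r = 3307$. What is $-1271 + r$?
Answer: $2036$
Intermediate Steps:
$-1271 + r = -1271 + 3307 = 2036$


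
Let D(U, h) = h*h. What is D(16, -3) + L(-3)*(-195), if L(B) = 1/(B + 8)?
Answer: -30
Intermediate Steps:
D(U, h) = h**2
L(B) = 1/(8 + B)
D(16, -3) + L(-3)*(-195) = (-3)**2 - 195/(8 - 3) = 9 - 195/5 = 9 + (1/5)*(-195) = 9 - 39 = -30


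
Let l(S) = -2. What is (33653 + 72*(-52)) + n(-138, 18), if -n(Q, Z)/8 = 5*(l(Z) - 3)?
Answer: 30109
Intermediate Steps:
n(Q, Z) = 200 (n(Q, Z) = -40*(-2 - 3) = -40*(-5) = -8*(-25) = 200)
(33653 + 72*(-52)) + n(-138, 18) = (33653 + 72*(-52)) + 200 = (33653 - 3744) + 200 = 29909 + 200 = 30109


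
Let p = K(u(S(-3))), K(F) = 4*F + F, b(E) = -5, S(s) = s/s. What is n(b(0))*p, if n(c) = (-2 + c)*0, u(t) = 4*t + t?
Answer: 0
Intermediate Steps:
S(s) = 1
u(t) = 5*t
n(c) = 0
K(F) = 5*F
p = 25 (p = 5*(5*1) = 5*5 = 25)
n(b(0))*p = 0*25 = 0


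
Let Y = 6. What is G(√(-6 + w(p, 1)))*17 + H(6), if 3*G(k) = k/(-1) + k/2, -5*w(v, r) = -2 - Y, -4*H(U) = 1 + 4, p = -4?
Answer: -5/4 - 17*I*√110/30 ≈ -1.25 - 5.9433*I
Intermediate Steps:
H(U) = -5/4 (H(U) = -(1 + 4)/4 = -¼*5 = -5/4)
w(v, r) = 8/5 (w(v, r) = -(-2 - 1*6)/5 = -(-2 - 6)/5 = -⅕*(-8) = 8/5)
G(k) = -k/6 (G(k) = (k/(-1) + k/2)/3 = (k*(-1) + k*(½))/3 = (-k + k/2)/3 = (-k/2)/3 = -k/6)
G(√(-6 + w(p, 1)))*17 + H(6) = -√(-6 + 8/5)/6*17 - 5/4 = -I*√110/30*17 - 5/4 = -17*I*√110/30 - 5/4 = -5/4 - 17*I*√110/30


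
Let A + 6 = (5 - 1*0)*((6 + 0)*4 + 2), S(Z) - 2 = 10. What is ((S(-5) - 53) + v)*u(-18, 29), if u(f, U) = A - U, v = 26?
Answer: -1425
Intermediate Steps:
S(Z) = 12 (S(Z) = 2 + 10 = 12)
A = 124 (A = -6 + (5 - 1*0)*((6 + 0)*4 + 2) = -6 + (5 + 0)*(6*4 + 2) = -6 + 5*(24 + 2) = -6 + 5*26 = -6 + 130 = 124)
u(f, U) = 124 - U
((S(-5) - 53) + v)*u(-18, 29) = ((12 - 53) + 26)*(124 - 1*29) = (-41 + 26)*(124 - 29) = -15*95 = -1425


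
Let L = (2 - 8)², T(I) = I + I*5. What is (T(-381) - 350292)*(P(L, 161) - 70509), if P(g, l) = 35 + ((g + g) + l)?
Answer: 24765431298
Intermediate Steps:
T(I) = 6*I (T(I) = I + 5*I = 6*I)
L = 36 (L = (-6)² = 36)
P(g, l) = 35 + l + 2*g (P(g, l) = 35 + (2*g + l) = 35 + (l + 2*g) = 35 + l + 2*g)
(T(-381) - 350292)*(P(L, 161) - 70509) = (6*(-381) - 350292)*((35 + 161 + 2*36) - 70509) = (-2286 - 350292)*((35 + 161 + 72) - 70509) = -352578*(268 - 70509) = -352578*(-70241) = 24765431298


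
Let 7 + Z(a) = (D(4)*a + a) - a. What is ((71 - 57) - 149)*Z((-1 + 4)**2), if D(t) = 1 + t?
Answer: -5130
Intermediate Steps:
Z(a) = -7 + 5*a (Z(a) = -7 + (((1 + 4)*a + a) - a) = -7 + ((5*a + a) - a) = -7 + (6*a - a) = -7 + 5*a)
((71 - 57) - 149)*Z((-1 + 4)**2) = ((71 - 57) - 149)*(-7 + 5*(-1 + 4)**2) = (14 - 149)*(-7 + 5*3**2) = -135*(-7 + 5*9) = -135*(-7 + 45) = -135*38 = -5130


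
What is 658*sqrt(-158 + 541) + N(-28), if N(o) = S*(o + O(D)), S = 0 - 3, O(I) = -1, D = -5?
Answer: 87 + 658*sqrt(383) ≈ 12964.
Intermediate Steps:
S = -3
N(o) = 3 - 3*o (N(o) = -3*(o - 1) = -3*(-1 + o) = 3 - 3*o)
658*sqrt(-158 + 541) + N(-28) = 658*sqrt(-158 + 541) + (3 - 3*(-28)) = 658*sqrt(383) + (3 + 84) = 658*sqrt(383) + 87 = 87 + 658*sqrt(383)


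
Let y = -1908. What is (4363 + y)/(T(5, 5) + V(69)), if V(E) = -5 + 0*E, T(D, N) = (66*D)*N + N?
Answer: 491/330 ≈ 1.4879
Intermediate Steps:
T(D, N) = N + 66*D*N (T(D, N) = 66*D*N + N = N + 66*D*N)
V(E) = -5 (V(E) = -5 + 0 = -5)
(4363 + y)/(T(5, 5) + V(69)) = (4363 - 1908)/(5*(1 + 66*5) - 5) = 2455/(5*(1 + 330) - 5) = 2455/(5*331 - 5) = 2455/(1655 - 5) = 2455/1650 = 2455*(1/1650) = 491/330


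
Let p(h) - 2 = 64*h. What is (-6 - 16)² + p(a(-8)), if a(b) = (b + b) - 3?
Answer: -730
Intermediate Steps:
a(b) = -3 + 2*b (a(b) = 2*b - 3 = -3 + 2*b)
p(h) = 2 + 64*h
(-6 - 16)² + p(a(-8)) = (-6 - 16)² + (2 + 64*(-3 + 2*(-8))) = (-22)² + (2 + 64*(-3 - 16)) = 484 + (2 + 64*(-19)) = 484 + (2 - 1216) = 484 - 1214 = -730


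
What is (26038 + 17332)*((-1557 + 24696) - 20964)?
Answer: 94329750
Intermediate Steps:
(26038 + 17332)*((-1557 + 24696) - 20964) = 43370*(23139 - 20964) = 43370*2175 = 94329750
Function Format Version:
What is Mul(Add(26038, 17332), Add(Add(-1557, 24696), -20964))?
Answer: 94329750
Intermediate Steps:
Mul(Add(26038, 17332), Add(Add(-1557, 24696), -20964)) = Mul(43370, Add(23139, -20964)) = Mul(43370, 2175) = 94329750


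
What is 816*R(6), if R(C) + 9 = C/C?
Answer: -6528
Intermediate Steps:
R(C) = -8 (R(C) = -9 + C/C = -9 + 1 = -8)
816*R(6) = 816*(-8) = -6528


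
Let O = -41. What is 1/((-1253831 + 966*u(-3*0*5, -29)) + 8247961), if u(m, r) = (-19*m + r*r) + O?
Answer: 1/7766930 ≈ 1.2875e-7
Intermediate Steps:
u(m, r) = -41 + r**2 - 19*m (u(m, r) = (-19*m + r*r) - 41 = (-19*m + r**2) - 41 = (r**2 - 19*m) - 41 = -41 + r**2 - 19*m)
1/((-1253831 + 966*u(-3*0*5, -29)) + 8247961) = 1/((-1253831 + 966*(-41 + (-29)**2 - 19*(-3*0)*5)) + 8247961) = 1/((-1253831 + 966*(-41 + 841 - 0*5)) + 8247961) = 1/((-1253831 + 966*(-41 + 841 - 19*0)) + 8247961) = 1/((-1253831 + 966*(-41 + 841 + 0)) + 8247961) = 1/((-1253831 + 966*800) + 8247961) = 1/((-1253831 + 772800) + 8247961) = 1/(-481031 + 8247961) = 1/7766930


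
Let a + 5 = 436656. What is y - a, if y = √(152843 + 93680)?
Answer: -436651 + √246523 ≈ -4.3615e+5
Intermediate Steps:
y = √246523 ≈ 496.51
a = 436651 (a = -5 + 436656 = 436651)
y - a = √246523 - 1*436651 = √246523 - 436651 = -436651 + √246523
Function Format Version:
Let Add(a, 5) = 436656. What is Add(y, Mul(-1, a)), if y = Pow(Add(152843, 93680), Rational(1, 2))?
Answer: Add(-436651, Pow(246523, Rational(1, 2))) ≈ -4.3615e+5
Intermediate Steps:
y = Pow(246523, Rational(1, 2)) ≈ 496.51
a = 436651 (a = Add(-5, 436656) = 436651)
Add(y, Mul(-1, a)) = Add(Pow(246523, Rational(1, 2)), Mul(-1, 436651)) = Add(Pow(246523, Rational(1, 2)), -436651) = Add(-436651, Pow(246523, Rational(1, 2)))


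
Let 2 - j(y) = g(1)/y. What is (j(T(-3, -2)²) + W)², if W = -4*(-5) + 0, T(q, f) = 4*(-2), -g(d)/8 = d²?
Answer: 31329/64 ≈ 489.52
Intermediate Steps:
g(d) = -8*d²
T(q, f) = -8
j(y) = 2 + 8/y (j(y) = 2 - (-8*1²)/y = 2 - (-8*1)/y = 2 - (-8)/y = 2 + 8/y)
W = 20 (W = 20 + 0 = 20)
(j(T(-3, -2)²) + W)² = ((2 + 8/((-8)²)) + 20)² = ((2 + 8/64) + 20)² = ((2 + 8*(1/64)) + 20)² = ((2 + ⅛) + 20)² = (17/8 + 20)² = (177/8)² = 31329/64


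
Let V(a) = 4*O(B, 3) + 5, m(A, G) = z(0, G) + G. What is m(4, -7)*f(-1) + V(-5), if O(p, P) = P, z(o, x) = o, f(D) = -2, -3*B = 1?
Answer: 31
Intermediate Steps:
B = -⅓ (B = -⅓*1 = -⅓ ≈ -0.33333)
m(A, G) = G (m(A, G) = 0 + G = G)
V(a) = 17 (V(a) = 4*3 + 5 = 12 + 5 = 17)
m(4, -7)*f(-1) + V(-5) = -7*(-2) + 17 = 14 + 17 = 31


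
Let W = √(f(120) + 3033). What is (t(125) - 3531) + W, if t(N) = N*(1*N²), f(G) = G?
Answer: 1949594 + √3153 ≈ 1.9497e+6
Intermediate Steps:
t(N) = N³ (t(N) = N*N² = N³)
W = √3153 (W = √(120 + 3033) = √3153 ≈ 56.152)
(t(125) - 3531) + W = (125³ - 3531) + √3153 = (1953125 - 3531) + √3153 = 1949594 + √3153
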